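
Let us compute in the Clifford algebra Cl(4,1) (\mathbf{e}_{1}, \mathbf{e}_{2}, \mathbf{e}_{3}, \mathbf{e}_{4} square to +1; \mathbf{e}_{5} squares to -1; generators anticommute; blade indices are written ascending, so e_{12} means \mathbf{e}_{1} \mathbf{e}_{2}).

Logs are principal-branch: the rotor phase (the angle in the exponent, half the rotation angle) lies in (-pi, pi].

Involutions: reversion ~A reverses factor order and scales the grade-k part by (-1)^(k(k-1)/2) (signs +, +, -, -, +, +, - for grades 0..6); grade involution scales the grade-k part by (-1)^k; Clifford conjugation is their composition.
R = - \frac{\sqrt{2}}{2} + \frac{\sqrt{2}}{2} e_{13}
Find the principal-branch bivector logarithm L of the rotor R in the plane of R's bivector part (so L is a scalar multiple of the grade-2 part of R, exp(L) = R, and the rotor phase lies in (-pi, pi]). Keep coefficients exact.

The scalar part of R is - \frac{\sqrt{2}}{2}, which fixes the principal-branch rotor phase; the unit plane is then the bivector part divided by the sine of that phase, and L is that plane scaled by the phase.
Concretely: cos(phase) = - \frac{\sqrt{2}}{2} gives phase = ±\frac{3 \pi}{4}, and since phase/sin(phase) is even the sign is immaterial: L = (phase/sin(phase)) * <R>_2 = (\frac{3 \sqrt{2} \pi}{4}) * <R>_2.
Answer: \frac{3 \pi}{4} e_{13}


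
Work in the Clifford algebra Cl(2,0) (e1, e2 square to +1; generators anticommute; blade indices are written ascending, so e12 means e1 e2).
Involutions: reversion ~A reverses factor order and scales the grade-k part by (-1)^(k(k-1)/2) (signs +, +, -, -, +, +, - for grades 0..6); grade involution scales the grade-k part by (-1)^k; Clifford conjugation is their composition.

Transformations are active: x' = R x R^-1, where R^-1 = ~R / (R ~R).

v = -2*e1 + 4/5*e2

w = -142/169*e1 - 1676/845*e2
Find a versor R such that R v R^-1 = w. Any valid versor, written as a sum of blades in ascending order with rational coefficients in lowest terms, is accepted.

A norm check does it: q(v) = q(w) = 116/25, hence R = v + w = -480/169*e1 - 200/169*e2 realises the map — parallel part kept, (v - w)/2 negated, v carried to w.
Answer: -480/169*e1 - 200/169*e2


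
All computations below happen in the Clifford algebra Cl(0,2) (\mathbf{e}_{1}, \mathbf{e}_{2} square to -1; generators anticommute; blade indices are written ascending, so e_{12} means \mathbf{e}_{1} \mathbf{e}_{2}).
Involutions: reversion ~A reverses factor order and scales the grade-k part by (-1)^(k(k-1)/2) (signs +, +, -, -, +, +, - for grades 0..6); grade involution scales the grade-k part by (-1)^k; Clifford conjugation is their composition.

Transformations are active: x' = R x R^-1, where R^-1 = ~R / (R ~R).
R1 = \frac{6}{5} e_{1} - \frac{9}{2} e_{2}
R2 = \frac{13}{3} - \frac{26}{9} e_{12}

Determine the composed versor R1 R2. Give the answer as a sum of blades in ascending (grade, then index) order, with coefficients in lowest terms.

Distribute over the terms of R1 (each basis-blade product reordered to ascending indices, repeated generators contracted through their squares):
(\frac{6}{5} e_{1}) R2 = \frac{26}{5} e_{1} + \frac{52}{15} e_{2}
(-\frac{9}{2} e_{2}) R2 = 13 e_{1} - \frac{39}{2} e_{2}
Summing the partial products and collecting blades:
Answer: \frac{91}{5} e_{1} - \frac{481}{30} e_{2}


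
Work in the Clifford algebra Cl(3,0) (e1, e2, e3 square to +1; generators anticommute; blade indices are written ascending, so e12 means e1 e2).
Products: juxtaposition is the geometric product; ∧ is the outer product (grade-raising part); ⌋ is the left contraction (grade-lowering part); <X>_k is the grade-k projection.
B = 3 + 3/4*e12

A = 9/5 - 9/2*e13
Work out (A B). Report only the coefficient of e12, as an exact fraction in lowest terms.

step 1: 27/5 + 27/20*e12 - 27/2*e13 - 27/8*e23
Answer: 27/20


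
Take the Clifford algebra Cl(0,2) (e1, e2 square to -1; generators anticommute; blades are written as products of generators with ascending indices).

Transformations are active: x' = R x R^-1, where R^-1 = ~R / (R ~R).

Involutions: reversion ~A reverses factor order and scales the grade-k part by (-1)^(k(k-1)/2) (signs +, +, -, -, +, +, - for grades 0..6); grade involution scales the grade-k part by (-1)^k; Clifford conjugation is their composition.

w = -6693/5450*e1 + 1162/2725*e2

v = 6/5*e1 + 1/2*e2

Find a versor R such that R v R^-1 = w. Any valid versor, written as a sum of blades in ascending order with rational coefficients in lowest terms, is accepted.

Why this works: both vectors square to -169/100, so q(v) = q(w) and R = v + w = -153/5450*e1 + 5049/5450*e2 carries v to w — its own direction survives, the complement (v - w)/2 flips.
Answer: -153/5450*e1 + 5049/5450*e2


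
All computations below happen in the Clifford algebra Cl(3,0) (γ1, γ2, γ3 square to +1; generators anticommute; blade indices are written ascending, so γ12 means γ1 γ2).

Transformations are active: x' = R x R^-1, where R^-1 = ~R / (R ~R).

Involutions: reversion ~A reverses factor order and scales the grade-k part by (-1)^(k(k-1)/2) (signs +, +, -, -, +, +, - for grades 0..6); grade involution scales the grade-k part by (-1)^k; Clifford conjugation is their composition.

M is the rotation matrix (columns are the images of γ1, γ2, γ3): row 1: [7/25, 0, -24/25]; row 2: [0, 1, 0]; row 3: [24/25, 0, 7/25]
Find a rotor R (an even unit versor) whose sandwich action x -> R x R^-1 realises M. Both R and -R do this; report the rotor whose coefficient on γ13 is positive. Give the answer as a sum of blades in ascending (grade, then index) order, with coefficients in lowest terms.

Method: write R = a + b12*γ12 + b13*γ13 + b23*γ23 with a^2 + b12^2 + b13^2 + b23^2 = 1 (so R^-1 = ~R). Expanding the columns R e_j ~R gives tr M = 4a^2 - 1 and, from the antisymmetric part, M21 - M12 = -4a*b12, M13 - M31 = 4a*b13, M32 - M23 = -4a*b23.
Here tr M = 39/25, so a^2 = (1 + tr M)/4 = 16/25 and a = ±4/5. Taking a = 4/5: M21 - M12 = 0, M13 - M31 = -48/25, M32 - M23 = 0, giving b12 = 0, b13 = -3/5, b23 = 0, i.e. R = 4/5 - 3/5*γ13.
Its γ13 coefficient is negative, so report the other preimage -R.
Answer: -4/5 + 3/5*γ13. Why the constraint matters: R and -R act identically through the sandwich — M has trace 39/25 either way — so only the sign condition on γ13 picks one of the two preimages.


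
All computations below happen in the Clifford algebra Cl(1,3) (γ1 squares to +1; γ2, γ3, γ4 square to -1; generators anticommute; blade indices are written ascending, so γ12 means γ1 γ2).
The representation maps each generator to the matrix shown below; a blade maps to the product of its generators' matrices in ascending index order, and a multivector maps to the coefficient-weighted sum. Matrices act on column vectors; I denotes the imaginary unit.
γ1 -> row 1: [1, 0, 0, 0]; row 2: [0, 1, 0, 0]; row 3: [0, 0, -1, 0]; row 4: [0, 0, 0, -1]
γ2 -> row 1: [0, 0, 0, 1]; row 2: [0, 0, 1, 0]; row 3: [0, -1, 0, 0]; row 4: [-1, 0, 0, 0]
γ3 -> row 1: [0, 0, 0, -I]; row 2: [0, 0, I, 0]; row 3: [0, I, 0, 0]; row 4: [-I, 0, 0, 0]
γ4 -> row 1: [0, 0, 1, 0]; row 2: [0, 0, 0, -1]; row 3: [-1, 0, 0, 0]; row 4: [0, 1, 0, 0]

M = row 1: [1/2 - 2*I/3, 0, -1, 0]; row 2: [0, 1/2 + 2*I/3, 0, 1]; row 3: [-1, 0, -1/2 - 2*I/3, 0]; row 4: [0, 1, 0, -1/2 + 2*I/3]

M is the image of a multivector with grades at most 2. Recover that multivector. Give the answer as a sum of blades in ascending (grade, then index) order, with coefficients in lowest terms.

Method: the blade images are trace-orthogonal — tr(rho(e_A) rho(e_B)^-1) = 4 if A = B and 0 otherwise — and rho(e_A)^-1 = (e_A)^2 * rho(e_A) with (e_A)^2 = +1 or -1, so the coefficient of e_A in the preimage is (e_A)^2 * tr(M rho(e_A))/4.
Nonzero projections over blades of grade <= 2: γ1: (γ1)^2 = +1, tr(M rho(γ1)) = 2, coefficient 1/2; γ14: (γ14)^2 = +1, tr(M rho(γ14)) = -4, coefficient -1; γ23: (γ23)^2 = -1, tr(M rho(γ23)) = -8/3, coefficient 2/3. Every other blade of grade <= 2 projects to 0.
Answer: 1/2*γ1 - γ14 + 2/3*γ23


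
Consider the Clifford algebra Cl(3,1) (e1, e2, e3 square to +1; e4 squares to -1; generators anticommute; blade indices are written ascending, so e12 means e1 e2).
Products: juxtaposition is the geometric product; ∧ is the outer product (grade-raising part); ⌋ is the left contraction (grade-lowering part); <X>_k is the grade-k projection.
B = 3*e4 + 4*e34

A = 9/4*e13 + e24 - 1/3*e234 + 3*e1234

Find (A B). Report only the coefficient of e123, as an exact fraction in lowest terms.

step 1: -13/3*e2 + 12*e12 + 9*e14 + 5*e23 - 9*e123 + 27/4*e134
Answer: -9


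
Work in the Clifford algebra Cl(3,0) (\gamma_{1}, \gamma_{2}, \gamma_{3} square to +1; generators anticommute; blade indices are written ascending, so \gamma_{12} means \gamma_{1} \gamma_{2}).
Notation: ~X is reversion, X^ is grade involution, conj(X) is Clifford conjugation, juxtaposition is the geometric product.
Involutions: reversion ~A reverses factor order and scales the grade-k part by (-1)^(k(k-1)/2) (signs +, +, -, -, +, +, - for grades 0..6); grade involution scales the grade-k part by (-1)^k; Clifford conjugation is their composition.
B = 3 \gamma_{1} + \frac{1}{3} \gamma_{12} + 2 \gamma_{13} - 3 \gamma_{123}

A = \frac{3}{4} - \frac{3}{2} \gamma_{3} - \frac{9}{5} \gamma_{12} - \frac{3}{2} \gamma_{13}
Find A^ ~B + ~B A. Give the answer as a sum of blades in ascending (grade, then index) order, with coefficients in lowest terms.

first term: -\frac{18}{5} + \frac{21}{4} \gamma_{1} + \frac{9}{10} \gamma_{2} + \frac{99}{10} \gamma_{3} + \frac{17}{4} \gamma_{12} - 6 \gamma_{13} - \frac{31}{10} \gamma_{23} + \frac{7}{4} \gamma_{123}
second term: -\frac{18}{5} + \frac{21}{4} \gamma_{1} - \frac{99}{10} \gamma_{2} + \frac{9}{10} \gamma_{3} - \frac{19}{4} \gamma_{12} - 6 \gamma_{13} + \frac{31}{10} \gamma_{23} + \frac{11}{4} \gamma_{123}
Answer: -\frac{36}{5} + \frac{21}{2} \gamma_{1} - 9 \gamma_{2} + \frac{54}{5} \gamma_{3} - \frac{1}{2} \gamma_{12} - 12 \gamma_{13} + \frac{9}{2} \gamma_{123}


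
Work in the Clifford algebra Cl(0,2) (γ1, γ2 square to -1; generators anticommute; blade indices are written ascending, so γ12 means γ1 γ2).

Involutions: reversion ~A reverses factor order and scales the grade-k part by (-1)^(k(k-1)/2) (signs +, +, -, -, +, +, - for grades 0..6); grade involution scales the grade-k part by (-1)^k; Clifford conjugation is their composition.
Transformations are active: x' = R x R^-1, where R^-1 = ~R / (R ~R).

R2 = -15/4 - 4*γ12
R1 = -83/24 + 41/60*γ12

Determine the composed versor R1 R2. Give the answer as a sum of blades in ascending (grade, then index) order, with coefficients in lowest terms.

Distribute over the terms of R1 (each basis-blade product reordered to ascending indices, repeated generators contracted through their squares):
(-83/24) R2 = 415/32 + 83/6*γ12
(41/60*γ12) R2 = 41/15 - 41/16*γ12
Summing the partial products and collecting blades:
Answer: 7537/480 + 541/48*γ12


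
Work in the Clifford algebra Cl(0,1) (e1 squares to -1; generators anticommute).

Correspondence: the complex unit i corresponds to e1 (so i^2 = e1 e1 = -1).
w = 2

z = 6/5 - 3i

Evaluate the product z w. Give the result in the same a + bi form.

In blades: z = 6/5 - 3*e1, w = 2.
Distribute z over w term by term (generator squares from the signature, products reordered to ascending indices): (6/5)*w = 12/5; (-3*e1)*w = -6*e1.
Sum: 12/5 - 6*e1; translating back through the correspondence:
Answer: 12/5 - 6i


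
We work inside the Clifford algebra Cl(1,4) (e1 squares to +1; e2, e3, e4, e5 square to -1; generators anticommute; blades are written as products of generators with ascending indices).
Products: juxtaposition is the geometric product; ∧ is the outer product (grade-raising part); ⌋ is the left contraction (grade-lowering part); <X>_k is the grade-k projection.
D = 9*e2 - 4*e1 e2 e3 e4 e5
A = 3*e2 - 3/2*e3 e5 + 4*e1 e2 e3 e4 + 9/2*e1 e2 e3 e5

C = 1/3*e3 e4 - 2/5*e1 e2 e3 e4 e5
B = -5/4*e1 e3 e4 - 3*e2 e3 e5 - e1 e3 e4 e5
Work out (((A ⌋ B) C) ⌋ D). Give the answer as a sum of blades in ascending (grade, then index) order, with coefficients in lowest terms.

step 1: -9/2*e2 + 3/2*e1 e4 + 9*e3 e5
step 2: 1/2*e1 e3 - 3*e4 e5 - 18/5*e1 e2 e4 - 3/2*e2 e3 e4 - 3/5*e2 e3 e5 + 9/5*e1 e3 e4 e5
step 3: -36/5*e2 + 12/5*e1 e4 - 6*e1 e5 + 72/5*e3 e5 - 12*e1 e2 e3 + 2*e2 e4 e5
Answer: -36/5*e2 + 12/5*e1 e4 - 6*e1 e5 + 72/5*e3 e5 - 12*e1 e2 e3 + 2*e2 e4 e5


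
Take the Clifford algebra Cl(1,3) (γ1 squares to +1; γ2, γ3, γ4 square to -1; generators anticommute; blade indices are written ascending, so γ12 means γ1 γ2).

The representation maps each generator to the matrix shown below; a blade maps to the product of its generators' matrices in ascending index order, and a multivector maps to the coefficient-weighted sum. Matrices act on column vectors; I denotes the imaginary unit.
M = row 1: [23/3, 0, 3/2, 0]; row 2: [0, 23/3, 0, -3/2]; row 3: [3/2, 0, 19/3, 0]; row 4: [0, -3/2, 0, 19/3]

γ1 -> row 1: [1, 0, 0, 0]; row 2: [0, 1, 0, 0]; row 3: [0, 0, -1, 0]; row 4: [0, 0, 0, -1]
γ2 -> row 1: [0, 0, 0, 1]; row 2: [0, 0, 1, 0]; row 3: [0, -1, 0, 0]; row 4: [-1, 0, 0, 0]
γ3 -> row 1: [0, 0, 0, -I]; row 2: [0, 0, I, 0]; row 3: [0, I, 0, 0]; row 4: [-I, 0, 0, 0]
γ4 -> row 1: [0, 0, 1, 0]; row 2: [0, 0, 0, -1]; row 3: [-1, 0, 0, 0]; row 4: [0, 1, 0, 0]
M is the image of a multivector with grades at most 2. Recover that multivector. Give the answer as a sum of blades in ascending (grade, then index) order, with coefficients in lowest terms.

Method: the blade images are trace-orthogonal — tr(rho(e_A) rho(e_B)^-1) = 4 if A = B and 0 otherwise — and rho(e_A)^-1 = (e_A)^2 * rho(e_A) with (e_A)^2 = +1 or -1, so the coefficient of e_A in the preimage is (e_A)^2 * tr(M rho(e_A))/4.
Nonzero projections over blades of grade <= 2: 1: (1)^2 = +1, tr(M 1) = 28, coefficient 7; γ1: (γ1)^2 = +1, tr(M rho(γ1)) = 8/3, coefficient 2/3; γ14: (γ14)^2 = +1, tr(M rho(γ14)) = 6, coefficient 3/2. Every other blade of grade <= 2 projects to 0.
Answer: 7 + 2/3*γ1 + 3/2*γ14


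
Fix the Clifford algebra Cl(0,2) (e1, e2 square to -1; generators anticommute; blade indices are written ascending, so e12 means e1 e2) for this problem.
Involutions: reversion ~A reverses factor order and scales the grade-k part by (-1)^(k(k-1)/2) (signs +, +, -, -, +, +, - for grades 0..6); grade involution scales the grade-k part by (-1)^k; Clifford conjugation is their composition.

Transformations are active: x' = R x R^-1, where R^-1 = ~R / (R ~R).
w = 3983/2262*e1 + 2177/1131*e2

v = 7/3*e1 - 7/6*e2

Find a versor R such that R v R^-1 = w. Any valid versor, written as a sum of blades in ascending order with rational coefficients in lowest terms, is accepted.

Key observation: q(v) = q(w) = -245/36 (sandwiches preserve the norm), so R = v + w = 3087/754*e1 + 1715/2262*e2 works whenever it is invertible — the component of v along it is kept and (v - w)/2 reverses, sending v to w.
Answer: 3087/754*e1 + 1715/2262*e2


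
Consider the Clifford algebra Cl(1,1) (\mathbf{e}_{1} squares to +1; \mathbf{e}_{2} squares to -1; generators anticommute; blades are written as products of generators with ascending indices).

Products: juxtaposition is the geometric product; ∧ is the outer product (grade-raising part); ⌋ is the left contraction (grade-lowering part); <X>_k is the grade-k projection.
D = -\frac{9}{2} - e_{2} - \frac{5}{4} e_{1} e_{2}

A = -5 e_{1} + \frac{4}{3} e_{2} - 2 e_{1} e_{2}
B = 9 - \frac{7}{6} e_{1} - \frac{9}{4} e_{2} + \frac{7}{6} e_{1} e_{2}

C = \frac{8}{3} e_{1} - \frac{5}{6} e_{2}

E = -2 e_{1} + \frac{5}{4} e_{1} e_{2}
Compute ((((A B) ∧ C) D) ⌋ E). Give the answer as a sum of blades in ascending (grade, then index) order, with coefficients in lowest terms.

step 1: \frac{13}{2} - \frac{863}{18} e_{1} + \frac{23}{6} e_{2} - \frac{187}{36} e_{1} e_{2}
step 2: \frac{52}{3} e_{1} - \frac{65}{12} e_{2} + \frac{3211}{108} e_{1} e_{2}
step 3: -\frac{18395}{432} - \frac{17927}{432} e_{1} + \frac{65}{24} e_{2} - \frac{1209}{8} e_{1} e_{2}
step 4: -\frac{91507}{864} + \frac{76505}{864} e_{1} - \frac{89635}{1728} e_{2} - \frac{91975}{1728} e_{1} e_{2}
Answer: -\frac{91507}{864} + \frac{76505}{864} e_{1} - \frac{89635}{1728} e_{2} - \frac{91975}{1728} e_{1} e_{2}


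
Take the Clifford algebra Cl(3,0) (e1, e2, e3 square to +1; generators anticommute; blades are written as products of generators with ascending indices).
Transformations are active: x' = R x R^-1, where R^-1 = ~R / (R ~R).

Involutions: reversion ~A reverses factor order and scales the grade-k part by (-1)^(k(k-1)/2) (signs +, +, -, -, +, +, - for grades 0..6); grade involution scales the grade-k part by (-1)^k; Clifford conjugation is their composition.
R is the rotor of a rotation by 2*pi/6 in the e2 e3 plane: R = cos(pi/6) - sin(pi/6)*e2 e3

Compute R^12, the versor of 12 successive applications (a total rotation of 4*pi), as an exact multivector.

Rotor phase runs at HALF the rotation angle; powers of one rotor simply add phase, so after 12 steps in e2 e3 the phase is 12*pi/6 = 2*pi and R^12 = cos(2*pi) - sin(2*pi)*e2 e3.
cos(2*pi) = 1 and sin(2*pi) = 0, so R^12 = 1. The total rotation 4*pi is 2 full turns, so every vector returns to itself, yet the rotor is +1, back on the identity sheet (an even number of 2*pi turns).
Answer: 1


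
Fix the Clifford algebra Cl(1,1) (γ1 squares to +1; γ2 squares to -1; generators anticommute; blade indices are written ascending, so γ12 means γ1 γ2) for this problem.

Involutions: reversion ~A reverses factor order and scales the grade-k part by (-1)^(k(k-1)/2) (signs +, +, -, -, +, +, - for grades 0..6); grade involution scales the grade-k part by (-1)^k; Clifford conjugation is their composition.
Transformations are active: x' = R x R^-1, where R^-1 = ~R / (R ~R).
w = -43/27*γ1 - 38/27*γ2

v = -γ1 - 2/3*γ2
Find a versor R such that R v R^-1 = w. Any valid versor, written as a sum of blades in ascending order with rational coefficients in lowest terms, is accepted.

A norm check does it: q(v) = q(w) = 5/9, hence R = v + w = -70/27*γ1 - 56/27*γ2 realises the map — parallel part kept, (v - w)/2 negated, v carried to w.
Answer: -70/27*γ1 - 56/27*γ2


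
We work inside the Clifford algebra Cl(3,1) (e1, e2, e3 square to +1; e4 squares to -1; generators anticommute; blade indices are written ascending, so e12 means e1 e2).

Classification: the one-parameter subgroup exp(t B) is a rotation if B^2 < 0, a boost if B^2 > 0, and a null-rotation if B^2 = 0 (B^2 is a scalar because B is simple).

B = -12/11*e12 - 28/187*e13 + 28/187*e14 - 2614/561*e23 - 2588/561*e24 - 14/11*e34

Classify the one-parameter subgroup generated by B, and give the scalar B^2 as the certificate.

B^2 term by term: the squares give (-12/11)^2*(e12)^2 + (-28/187)^2*(e13)^2 + (28/187)^2*(e14)^2 + (-2614/561)^2*(e23)^2 + (-2588/561)^2*(e24)^2 + (-14/11)^2*(e34)^2 = 144/121*(-1) + 784/34969*(-1) + 784/34969*(+1) + 6832996/314721*(-1) + 6697744/314721*(+1) + 196/121*(+1) = 0 (each basis 2-blade squares to minus the product of its generators' squares); cross terms between blades sharing an index anticommute and cancel; the commuting (index-disjoint) pairs give grade-4 terms 2*c*c'*(blade product), which cancel blade by blade — e1234: 336/121 - 144928/104907 - 146384/104907 = 0 — confirming B is simple. So B^2 = 0.
Answer: null-rotation, certificate B^2 = 0. Certificate logic: 0 is a conjugation-invariant scalar, so its sign fixes rotation versus boost versus null-rotation outright.


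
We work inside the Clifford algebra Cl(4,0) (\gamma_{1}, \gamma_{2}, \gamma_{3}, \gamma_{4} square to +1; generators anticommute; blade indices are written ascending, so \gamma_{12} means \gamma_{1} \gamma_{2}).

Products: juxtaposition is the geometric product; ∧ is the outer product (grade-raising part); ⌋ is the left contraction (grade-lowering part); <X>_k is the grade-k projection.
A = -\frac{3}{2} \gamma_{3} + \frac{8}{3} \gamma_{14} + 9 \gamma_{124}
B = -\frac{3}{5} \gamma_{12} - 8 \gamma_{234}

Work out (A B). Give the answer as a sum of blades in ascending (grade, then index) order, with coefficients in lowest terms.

step 1: \frac{27}{5} \gamma_{4} - 72 \gamma_{13} - \frac{68}{5} \gamma_{24} - \frac{613}{30} \gamma_{123}
Answer: \frac{27}{5} \gamma_{4} - 72 \gamma_{13} - \frac{68}{5} \gamma_{24} - \frac{613}{30} \gamma_{123}


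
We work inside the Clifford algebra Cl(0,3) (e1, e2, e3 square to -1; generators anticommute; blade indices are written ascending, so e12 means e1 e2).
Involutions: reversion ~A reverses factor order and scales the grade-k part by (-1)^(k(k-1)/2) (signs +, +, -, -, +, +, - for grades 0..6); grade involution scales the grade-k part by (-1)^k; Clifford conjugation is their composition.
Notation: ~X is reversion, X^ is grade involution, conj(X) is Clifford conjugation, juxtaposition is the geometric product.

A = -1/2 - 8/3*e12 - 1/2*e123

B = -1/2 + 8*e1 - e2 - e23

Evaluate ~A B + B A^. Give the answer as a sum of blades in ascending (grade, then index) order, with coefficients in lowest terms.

first term: 1/4 - 5/6*e1 + 131/6*e2 - 4/3*e12 + 13/6*e13 - 7/2*e23 - 1/4*e123
second term: 1/4 - 5/6*e1 + 131/6*e2 + 4/3*e12 + 13/6*e13 - 7/2*e23 - 1/4*e123
Answer: 1/2 - 5/3*e1 + 131/3*e2 + 13/3*e13 - 7*e23 - 1/2*e123


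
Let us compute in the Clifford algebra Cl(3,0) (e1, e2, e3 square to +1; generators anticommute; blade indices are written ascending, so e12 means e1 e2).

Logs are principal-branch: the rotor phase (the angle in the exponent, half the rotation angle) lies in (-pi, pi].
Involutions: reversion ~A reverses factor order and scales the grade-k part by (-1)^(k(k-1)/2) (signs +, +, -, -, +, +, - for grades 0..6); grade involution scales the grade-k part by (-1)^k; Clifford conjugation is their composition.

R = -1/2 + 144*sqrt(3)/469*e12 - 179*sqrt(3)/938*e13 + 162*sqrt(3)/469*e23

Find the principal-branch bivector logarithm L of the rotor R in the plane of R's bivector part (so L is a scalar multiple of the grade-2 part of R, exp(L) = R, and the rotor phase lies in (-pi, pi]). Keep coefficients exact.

The scalar part of R is -1/2, which pins the rotor phase on the principal branch; dividing the bivector part by the sine of that phase recovers the unit plane, and L is the phase times that plane.
Concretely: cos(phase) = -1/2 gives phase = ±2*pi/3, and since phase/sin(phase) is even the sign is immaterial: L = (phase/sin(phase)) * <R>_2 = (4*sqrt(3)*pi/9) * <R>_2.
Answer: 192*pi/469*e12 - 358*pi/1407*e13 + 216*pi/469*e23


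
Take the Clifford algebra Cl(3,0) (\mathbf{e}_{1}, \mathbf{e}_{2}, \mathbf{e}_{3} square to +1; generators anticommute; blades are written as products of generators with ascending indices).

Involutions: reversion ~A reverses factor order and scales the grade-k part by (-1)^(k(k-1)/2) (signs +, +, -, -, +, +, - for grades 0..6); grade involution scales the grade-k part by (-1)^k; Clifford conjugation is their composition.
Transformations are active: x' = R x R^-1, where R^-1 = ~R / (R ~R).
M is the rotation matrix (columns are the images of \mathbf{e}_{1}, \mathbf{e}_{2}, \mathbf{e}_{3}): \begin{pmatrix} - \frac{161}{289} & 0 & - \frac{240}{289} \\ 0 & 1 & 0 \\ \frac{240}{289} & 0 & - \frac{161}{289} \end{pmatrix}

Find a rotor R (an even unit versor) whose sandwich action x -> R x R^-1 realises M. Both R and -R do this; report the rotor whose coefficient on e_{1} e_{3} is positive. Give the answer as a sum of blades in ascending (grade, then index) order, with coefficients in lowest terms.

Method: write R = a + b12*e_{1} e_{2} + b13*e_{1} e_{3} + b23*e_{2} e_{3} with a^2 + b12^2 + b13^2 + b23^2 = 1 (so R^-1 = ~R). Expanding the columns R e_j ~R gives tr M = 4a^2 - 1 and, from the antisymmetric part, M21 - M12 = -4a*b12, M13 - M31 = 4a*b13, M32 - M23 = -4a*b23.
Here tr M = -\frac{33}{289}, so a^2 = (1 + tr M)/4 = \frac{64}{289} and a = ±\frac{8}{17}. Taking a = \frac{8}{17}: M21 - M12 = 0, M13 - M31 = -\frac{480}{289}, M32 - M23 = 0, giving b12 = 0, b13 = -\frac{15}{17}, b23 = 0, i.e. R = \frac{8}{17} - \frac{15}{17} e_{1} e_{3}.
Its e_{1} e_{3} coefficient is negative, so report the other preimage -R.
Answer: -\frac{8}{17} + \frac{15}{17} e_{1} e_{3}. Note: both R and -R realise this M (trace -\frac{33}{289}); the covering map identifies them, and the e_{1} e_{3}-coefficient sign is the tie-breaker.


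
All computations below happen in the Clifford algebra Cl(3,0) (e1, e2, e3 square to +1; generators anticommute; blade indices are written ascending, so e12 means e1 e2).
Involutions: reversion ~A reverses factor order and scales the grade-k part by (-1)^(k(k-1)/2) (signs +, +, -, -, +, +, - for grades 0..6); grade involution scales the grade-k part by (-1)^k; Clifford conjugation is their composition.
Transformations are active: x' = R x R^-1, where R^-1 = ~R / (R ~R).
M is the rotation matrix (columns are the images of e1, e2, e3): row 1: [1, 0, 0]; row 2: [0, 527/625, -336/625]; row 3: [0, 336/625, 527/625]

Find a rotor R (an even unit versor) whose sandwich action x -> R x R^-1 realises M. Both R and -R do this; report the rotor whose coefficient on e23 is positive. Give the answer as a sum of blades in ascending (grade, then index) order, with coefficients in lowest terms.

Method: write R = a + b12*e12 + b13*e13 + b23*e23 with a^2 + b12^2 + b13^2 + b23^2 = 1 (so R^-1 = ~R). Expanding the columns R e_j ~R gives tr M = 4a^2 - 1 and, from the antisymmetric part, M21 - M12 = -4a*b12, M13 - M31 = 4a*b13, M32 - M23 = -4a*b23.
Here tr M = 1679/625, so a^2 = (1 + tr M)/4 = 576/625 and a = ±24/25. Taking a = 24/25: M21 - M12 = 0, M13 - M31 = 0, M32 - M23 = 672/625, giving b12 = 0, b13 = 0, b23 = -7/25, i.e. R = 24/25 - 7/25*e23.
Its e23 coefficient is negative, so report the other preimage -R.
Answer: -24/25 + 7/25*e23. Recall the cover is two-to-one: with M of trace 1679/625, both preimages act alike, and the stated e23 sign chooses the sheet.


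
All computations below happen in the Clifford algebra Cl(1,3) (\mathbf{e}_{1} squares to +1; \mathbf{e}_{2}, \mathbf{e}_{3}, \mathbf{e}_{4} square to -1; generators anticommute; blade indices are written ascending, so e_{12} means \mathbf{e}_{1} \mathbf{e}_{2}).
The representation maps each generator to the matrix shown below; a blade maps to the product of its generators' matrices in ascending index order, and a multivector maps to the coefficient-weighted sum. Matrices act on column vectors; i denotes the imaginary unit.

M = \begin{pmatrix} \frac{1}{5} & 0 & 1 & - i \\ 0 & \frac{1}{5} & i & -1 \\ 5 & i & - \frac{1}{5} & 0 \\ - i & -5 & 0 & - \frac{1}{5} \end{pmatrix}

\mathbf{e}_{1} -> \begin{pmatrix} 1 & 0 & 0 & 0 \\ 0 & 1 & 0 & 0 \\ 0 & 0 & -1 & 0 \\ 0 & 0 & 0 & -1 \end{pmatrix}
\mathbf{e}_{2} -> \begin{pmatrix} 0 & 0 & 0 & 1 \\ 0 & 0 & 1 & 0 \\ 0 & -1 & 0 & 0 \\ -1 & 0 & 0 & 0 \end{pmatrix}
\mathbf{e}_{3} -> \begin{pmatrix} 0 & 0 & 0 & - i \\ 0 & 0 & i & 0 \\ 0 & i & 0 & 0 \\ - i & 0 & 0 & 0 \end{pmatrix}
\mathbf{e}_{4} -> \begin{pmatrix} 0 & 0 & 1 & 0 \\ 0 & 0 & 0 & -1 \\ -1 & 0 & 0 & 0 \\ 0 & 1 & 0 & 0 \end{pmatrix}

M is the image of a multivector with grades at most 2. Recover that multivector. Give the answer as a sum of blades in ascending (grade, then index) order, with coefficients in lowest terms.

Method: the blade images are trace-orthogonal — tr(rho(e_A) rho(e_B)^-1) = 4 if A = B and 0 otherwise — and rho(e_A)^-1 = (e_A)^2 * rho(e_A) with (e_A)^2 = +1 or -1, so the coefficient of e_A in the preimage is (e_A)^2 * tr(M rho(e_A))/4.
Nonzero projections over blades of grade <= 2: e_{1}: (e_{1})^2 = +1, tr(M rho(e_{1})) = \frac{4}{5}, coefficient \frac{1}{5}; e_{3}: (e_{3})^2 = -1, tr(M rho(e_{3})) = -4, coefficient 1; e_{4}: (e_{4})^2 = -1, tr(M rho(e_{4})) = 8, coefficient -2; e_{14}: (e_{14})^2 = +1, tr(M rho(e_{14})) = 12, coefficient 3. Every other blade of grade <= 2 projects to 0.
Answer: \frac{1}{5} e_{1} + e_{3} - 2 e_{4} + 3 e_{14}


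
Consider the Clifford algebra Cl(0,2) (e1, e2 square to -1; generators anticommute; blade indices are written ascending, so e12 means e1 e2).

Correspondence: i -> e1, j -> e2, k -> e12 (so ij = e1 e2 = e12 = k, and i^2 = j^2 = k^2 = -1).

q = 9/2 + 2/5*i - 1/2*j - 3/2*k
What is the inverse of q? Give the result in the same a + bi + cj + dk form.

In blades: q = 9/2 + 2/5*e1 - 1/2*e2 - 3/2*e12.
With qbar = 9/2 - 2/5*e1 + 1/2*e2 + 3/2*e12 (scalar fixed, mapped units negated), q qbar = 2291/100 (the sum of squared coefficients), so q^-1 = qbar / (2291/100) = 450/2291 - 40/2291*e1 + 50/2291*e2 + 150/2291*e12; translating back:
Answer: 450/2291 - 40/2291*i + 50/2291*j + 150/2291*k


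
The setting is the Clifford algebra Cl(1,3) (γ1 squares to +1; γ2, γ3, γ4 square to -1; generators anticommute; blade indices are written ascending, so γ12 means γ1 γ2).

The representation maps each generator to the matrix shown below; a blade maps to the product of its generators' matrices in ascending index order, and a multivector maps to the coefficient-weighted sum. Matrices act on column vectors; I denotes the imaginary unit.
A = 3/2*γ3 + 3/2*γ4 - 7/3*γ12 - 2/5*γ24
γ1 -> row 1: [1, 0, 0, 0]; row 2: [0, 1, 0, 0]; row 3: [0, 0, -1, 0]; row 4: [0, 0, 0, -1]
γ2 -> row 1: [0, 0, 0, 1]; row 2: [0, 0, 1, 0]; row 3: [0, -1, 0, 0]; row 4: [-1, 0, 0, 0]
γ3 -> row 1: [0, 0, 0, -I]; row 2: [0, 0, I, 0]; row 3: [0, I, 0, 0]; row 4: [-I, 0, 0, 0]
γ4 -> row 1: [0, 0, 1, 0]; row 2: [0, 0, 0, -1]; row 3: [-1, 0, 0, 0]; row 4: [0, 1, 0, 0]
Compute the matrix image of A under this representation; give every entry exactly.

Bivector images (products of the table entries): rho(γ12) = rho(γ1)rho(γ2) = row 1: [0, 0, 0, 1]; row 2: [0, 0, 1, 0]; row 3: [0, 1, 0, 0]; row 4: [1, 0, 0, 0]; rho(γ24) = rho(γ2)rho(γ4) = row 1: [0, 1, 0, 0]; row 2: [-1, 0, 0, 0]; row 3: [0, 0, 0, 1]; row 4: [0, 0, -1, 0].
M = (3/2)*rho(γ3) + (3/2)*rho(γ4) + (-7/3)*rho(γ12) + (-2/5)*rho(γ24), summed entrywise:
Answer: row 1: [0, -2/5, 3/2, -7/3 - 3*I/2]; row 2: [2/5, 0, -7/3 + 3*I/2, -3/2]; row 3: [-3/2, -7/3 + 3*I/2, 0, -2/5]; row 4: [-7/3 - 3*I/2, 3/2, 2/5, 0]


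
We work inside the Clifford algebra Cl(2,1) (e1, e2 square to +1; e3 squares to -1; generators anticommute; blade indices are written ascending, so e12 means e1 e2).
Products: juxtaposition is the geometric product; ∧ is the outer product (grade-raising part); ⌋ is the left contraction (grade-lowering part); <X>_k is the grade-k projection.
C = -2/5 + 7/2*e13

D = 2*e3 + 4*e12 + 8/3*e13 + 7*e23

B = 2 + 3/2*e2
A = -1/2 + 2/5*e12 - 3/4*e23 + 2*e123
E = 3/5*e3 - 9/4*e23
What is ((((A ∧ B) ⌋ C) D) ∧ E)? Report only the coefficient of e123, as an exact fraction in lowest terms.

step 1: -1 - 3/4*e2 + 4/5*e12 - 3/2*e23 + 4*e123
step 2: 2/5 - 7/2*e13
step 3: -28/3 + 7*e1 + 4/5*e3 - 229/10*e12 + 16/15*e13 - 56/5*e23
step 4: -28/5*e3 + 21/5*e13 + 21*e23 - 2949/100*e123
Answer: -2949/100


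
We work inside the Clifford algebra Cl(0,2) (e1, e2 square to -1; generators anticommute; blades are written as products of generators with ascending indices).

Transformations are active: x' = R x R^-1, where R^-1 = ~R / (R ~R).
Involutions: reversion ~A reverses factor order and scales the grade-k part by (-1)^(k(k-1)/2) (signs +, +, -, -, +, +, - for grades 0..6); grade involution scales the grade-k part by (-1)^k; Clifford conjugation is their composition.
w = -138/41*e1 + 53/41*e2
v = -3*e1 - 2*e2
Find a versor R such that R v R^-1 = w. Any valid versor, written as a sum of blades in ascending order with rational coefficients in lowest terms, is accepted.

Key observation: q(v) = q(w) = -13 (sandwiches preserve the norm), so R = v + w = -261/41*e1 - 29/41*e2 works whenever it is invertible — the component of v along it is kept and (v - w)/2 reverses, sending v to w.
Answer: -261/41*e1 - 29/41*e2


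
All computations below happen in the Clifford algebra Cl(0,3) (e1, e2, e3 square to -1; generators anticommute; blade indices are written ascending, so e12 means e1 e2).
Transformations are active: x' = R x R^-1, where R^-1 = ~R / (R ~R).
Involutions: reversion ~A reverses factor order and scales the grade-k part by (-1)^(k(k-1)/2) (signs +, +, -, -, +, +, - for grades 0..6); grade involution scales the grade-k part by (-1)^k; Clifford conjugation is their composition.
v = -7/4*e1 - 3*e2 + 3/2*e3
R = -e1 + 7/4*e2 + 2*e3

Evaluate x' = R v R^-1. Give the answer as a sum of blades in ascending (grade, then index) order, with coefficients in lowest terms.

~R = -e1 + 7/4*e2 + 2*e3, and R ~R = -129/16, so R^-1 = ~R / (-129/16).
R v = 1/2 + 97/16*e12 + 2*e13 + 69/8*e23
Answer: 967/516*e1 + 359/129*e2 - 451/258*e3


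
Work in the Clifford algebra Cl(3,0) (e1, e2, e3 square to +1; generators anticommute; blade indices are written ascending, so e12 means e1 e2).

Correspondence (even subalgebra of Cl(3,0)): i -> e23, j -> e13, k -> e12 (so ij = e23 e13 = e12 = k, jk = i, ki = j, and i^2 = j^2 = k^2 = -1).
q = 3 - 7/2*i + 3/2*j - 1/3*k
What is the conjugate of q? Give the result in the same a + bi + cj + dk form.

In blades: q = 3 - 1/3*e12 + 3/2*e13 - 7/2*e23.
Quaternion conjugation is reversion on the even subalgebra: the scalar is fixed and every grade-2 blade flips sign, giving 3 + 1/3*e12 - 3/2*e13 + 7/2*e23; translating back:
Answer: 3 + 7/2*i - 3/2*j + 1/3*k


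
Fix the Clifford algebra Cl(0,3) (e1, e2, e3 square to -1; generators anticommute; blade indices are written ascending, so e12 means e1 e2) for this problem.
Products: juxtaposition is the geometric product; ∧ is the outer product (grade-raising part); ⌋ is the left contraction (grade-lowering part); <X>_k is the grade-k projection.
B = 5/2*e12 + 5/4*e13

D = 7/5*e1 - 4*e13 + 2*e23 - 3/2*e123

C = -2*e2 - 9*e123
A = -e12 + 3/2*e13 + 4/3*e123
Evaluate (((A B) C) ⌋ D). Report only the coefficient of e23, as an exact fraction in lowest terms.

step 1: 5/8 + 5/3*e2 - 10/3*e3 - 5*e23
step 2: 10/3 - 45*e1 - 5/4*e2 + 10*e3 - 30*e12 - 15*e13 - 20/3*e23 - 45/8*e123
step 3: 1189/48 - 136/3*e1 + 85/2*e2 - 445/2*e3 + 15*e12 - 275/24*e13 - 365/6*e23 - 5*e123
Answer: -365/6


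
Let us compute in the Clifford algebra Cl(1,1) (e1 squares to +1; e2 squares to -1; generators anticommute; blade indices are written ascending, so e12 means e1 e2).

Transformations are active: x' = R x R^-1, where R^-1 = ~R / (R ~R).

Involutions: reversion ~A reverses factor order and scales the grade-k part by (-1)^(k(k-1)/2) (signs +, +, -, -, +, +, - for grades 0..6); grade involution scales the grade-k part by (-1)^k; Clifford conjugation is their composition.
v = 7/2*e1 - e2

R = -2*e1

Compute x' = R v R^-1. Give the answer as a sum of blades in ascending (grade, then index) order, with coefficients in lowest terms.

~R = -2*e1, and R ~R = 4, so R^-1 = ~R / (4).
R v = -7 + 2*e12
Answer: 7/2*e1 + e2


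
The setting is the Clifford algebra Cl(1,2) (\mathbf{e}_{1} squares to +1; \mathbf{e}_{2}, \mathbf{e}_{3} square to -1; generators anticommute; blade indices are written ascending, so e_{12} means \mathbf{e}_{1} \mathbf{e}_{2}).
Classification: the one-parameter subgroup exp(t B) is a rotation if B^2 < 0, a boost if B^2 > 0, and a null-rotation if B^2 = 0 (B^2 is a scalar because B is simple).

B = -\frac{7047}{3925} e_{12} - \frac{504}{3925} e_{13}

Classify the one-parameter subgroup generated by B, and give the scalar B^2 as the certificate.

B^2 term by term: the squares give (-\frac{7047}{3925})^2*(e_{12})^2 + (-\frac{504}{3925})^2*(e_{13})^2 = \frac{49660209}{15405625}*(+1) + \frac{254016}{15405625}*(+1) = \frac{81}{25} (each basis 2-blade squares to minus the product of its generators' squares); cross terms between blades sharing an index anticommute and cancel. So B^2 = \frac{81}{25}.
Answer: boost, certificate B^2 = \frac{81}{25}. No conjugation can change B^2 = \frac{81}{25}; the sign gives the class.


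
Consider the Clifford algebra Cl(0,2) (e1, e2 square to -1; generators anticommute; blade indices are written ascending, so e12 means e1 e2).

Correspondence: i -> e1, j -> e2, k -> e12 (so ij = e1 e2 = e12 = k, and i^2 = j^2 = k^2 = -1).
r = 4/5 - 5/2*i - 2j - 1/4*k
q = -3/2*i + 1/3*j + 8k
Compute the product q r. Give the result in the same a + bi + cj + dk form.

In blades: q = -3/2*e1 + 1/3*e2 + 8*e12, r = 4/5 - 5/2*e1 - 2*e2 - 1/4*e12.
Distribute q over r term by term (generator squares from the signature, products reordered to ascending indices): (-3/2*e1)*r = -15/4 - 6/5*e1 - 3/8*e2 + 3*e12; (1/3*e2)*r = 2/3 - 1/12*e1 + 4/15*e2 + 5/6*e12; (8*e12)*r = 2 + 16*e1 - 20*e2 + 32/5*e12.
Sum: -13/12 + 883/60*e1 - 2413/120*e2 + 307/30*e12; translating back through the correspondence:
Answer: -13/12 + 883/60*i - 2413/120*j + 307/30*k


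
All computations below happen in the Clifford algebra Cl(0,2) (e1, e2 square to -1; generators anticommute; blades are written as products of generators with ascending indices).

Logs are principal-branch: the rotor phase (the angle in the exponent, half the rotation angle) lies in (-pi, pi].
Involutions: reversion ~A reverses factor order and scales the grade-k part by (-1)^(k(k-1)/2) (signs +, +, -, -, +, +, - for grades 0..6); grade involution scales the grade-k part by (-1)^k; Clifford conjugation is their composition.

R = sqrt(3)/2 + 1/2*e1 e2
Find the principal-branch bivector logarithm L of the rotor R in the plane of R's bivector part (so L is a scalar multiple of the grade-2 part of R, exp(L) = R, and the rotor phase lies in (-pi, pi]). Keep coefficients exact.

The scalar part of R is sqrt(3)/2, so the principal-branch rotor phase is pinned; divide the bivector part by its sine to get the unit plane — L is the phase times that plane.
Concretely: cos(phase) = sqrt(3)/2 gives phase = ±pi/6, and since phase/sin(phase) is even the sign is immaterial: L = (phase/sin(phase)) * <R>_2 = (pi/3) * <R>_2.
Answer: pi/6*e1 e2


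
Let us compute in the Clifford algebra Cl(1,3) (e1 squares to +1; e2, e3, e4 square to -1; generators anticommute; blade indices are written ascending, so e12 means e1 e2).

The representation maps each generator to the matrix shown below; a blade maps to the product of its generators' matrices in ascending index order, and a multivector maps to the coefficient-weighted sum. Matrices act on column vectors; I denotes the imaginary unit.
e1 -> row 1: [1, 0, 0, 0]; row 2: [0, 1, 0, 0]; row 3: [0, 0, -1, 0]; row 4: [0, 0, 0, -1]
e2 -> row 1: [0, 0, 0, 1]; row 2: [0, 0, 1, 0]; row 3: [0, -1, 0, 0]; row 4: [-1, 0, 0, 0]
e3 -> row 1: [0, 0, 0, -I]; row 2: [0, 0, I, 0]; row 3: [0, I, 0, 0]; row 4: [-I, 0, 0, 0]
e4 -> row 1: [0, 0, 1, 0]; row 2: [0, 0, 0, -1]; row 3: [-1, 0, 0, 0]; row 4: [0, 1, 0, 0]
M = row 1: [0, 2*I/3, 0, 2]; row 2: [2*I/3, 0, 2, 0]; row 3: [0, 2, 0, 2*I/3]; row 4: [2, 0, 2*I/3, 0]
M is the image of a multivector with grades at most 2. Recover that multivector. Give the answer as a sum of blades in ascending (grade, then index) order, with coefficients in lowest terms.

Method: the blade images are trace-orthogonal — tr(rho(e_A) rho(e_B)^-1) = 4 if A = B and 0 otherwise — and rho(e_A)^-1 = (e_A)^2 * rho(e_A) with (e_A)^2 = +1 or -1, so the coefficient of e_A in the preimage is (e_A)^2 * tr(M rho(e_A))/4.
Nonzero projections over blades of grade <= 2: e12: (e12)^2 = +1, tr(M rho(e12)) = 8, coefficient 2; e34: (e34)^2 = -1, tr(M rho(e34)) = 8/3, coefficient -2/3. Every other blade of grade <= 2 projects to 0.
Answer: 2*e12 - 2/3*e34


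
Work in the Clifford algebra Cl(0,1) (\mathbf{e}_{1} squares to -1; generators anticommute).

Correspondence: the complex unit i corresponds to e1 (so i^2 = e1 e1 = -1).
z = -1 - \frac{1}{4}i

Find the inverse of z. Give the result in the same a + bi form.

In blades: z = -1 - \frac{1}{4} e_{1}.
With qbar = -1 + \frac{1}{4} e_{1} (scalar fixed, mapped units negated), z qbar = \frac{17}{16} (the sum of squared coefficients), so z^-1 = qbar / (\frac{17}{16}) = -\frac{16}{17} + \frac{4}{17} e_{1}; translating back:
Answer: -\frac{16}{17} + \frac{4}{17}i


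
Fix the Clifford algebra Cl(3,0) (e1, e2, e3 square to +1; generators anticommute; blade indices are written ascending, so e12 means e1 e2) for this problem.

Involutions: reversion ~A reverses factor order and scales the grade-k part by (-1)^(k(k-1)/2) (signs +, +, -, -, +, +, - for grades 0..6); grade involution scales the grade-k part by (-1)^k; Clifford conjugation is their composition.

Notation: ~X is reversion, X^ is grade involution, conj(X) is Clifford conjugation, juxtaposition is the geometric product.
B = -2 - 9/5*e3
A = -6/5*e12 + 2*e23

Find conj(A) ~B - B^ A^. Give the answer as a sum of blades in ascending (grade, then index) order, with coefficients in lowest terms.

first term: 18/5*e2 - 12/5*e12 + 4*e23 - 54/25*e123
second term: -18/5*e2 + 12/5*e12 - 4*e23 - 54/25*e123
Answer: 36/5*e2 - 24/5*e12 + 8*e23
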